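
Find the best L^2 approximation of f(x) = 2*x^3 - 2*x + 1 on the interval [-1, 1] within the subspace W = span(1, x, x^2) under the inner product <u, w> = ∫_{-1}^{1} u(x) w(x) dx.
g(x) = 1 - 4*x/5

The best approximation g ∈ W is the orthogonal projection of f onto W. Writing g = a_0 + a_1 x + a_2 x^2, the coefficients solve the normal equations G · a = b where
  G_{ij} = <φ_i, φ_j> and b_i = <f, φ_i>, with φ_0 = 1, φ_1 = x, φ_2 = x^2.
G =
  [2, 0, 2/3]
  [0, 2/3, 0]
  [2/3, 0, 2/5],
b = (2, -8/15, 2/3).
Solving gives a_0 = 1, a_1 = -4/5, a_2 = 0, so
  g(x) = 1 - 4*x/5.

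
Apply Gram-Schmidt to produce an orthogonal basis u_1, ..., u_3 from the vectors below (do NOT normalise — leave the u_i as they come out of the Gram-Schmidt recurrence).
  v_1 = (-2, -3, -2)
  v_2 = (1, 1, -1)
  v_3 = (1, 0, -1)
Orthogonal basis:
  u_1 = (-2, -3, -2)
  u_2 = (11/17, 8/17, -23/17)
  u_3 = (10/21, -8/21, 2/21)

Apply the Gram-Schmidt recurrence
  u_1 = v_1
  u_i = v_i − Σ_{j<i} ((v_i · u_j) / (u_j · u_j)) · u_j.

Step by step this gives:
  u_1 = (-2, -3, -2)
  u_2 = (11/17, 8/17, -23/17)
  u_3 = (10/21, -8/21, 2/21)

Orthogonality check:
  u_2 · u_1 = 0 (should be 0)
  u_3 · u_1 = 0 (should be 0)
  u_3 · u_2 = 0 (should be 0)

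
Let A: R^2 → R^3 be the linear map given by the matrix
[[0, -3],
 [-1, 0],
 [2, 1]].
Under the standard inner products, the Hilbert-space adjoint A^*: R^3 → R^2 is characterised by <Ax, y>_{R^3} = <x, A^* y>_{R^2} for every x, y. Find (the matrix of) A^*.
A^* = A^T =
[[0, -1, 2],
 [-3, 0, 1]]

For real matrices with standard dot products, the defining identity <Ax, y> = <x, A^* y> gives (Ax)^T y = x^T (A^*) y, i.e. x^T A^T y = x^T (A^*) y. Since this holds for all x, y, we must have A^* = A^T. Therefore
A^* =
[[0, -1, 2],
 [-3, 0, 1]].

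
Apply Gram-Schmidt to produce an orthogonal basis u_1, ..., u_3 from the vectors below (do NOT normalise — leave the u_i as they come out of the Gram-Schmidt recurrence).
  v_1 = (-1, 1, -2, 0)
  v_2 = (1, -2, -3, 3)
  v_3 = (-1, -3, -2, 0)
Orthogonal basis:
  u_1 = (-1, 1, -2, 0)
  u_2 = (3/2, -5/2, -2, 3)
  u_3 = (-176/129, -280/129, -52/129, -60/43)

Apply the Gram-Schmidt recurrence
  u_1 = v_1
  u_i = v_i − Σ_{j<i} ((v_i · u_j) / (u_j · u_j)) · u_j.

Step by step this gives:
  u_1 = (-1, 1, -2, 0)
  u_2 = (3/2, -5/2, -2, 3)
  u_3 = (-176/129, -280/129, -52/129, -60/43)

Orthogonality check:
  u_2 · u_1 = 0 (should be 0)
  u_3 · u_1 = 0 (should be 0)
  u_3 · u_2 = 0 (should be 0)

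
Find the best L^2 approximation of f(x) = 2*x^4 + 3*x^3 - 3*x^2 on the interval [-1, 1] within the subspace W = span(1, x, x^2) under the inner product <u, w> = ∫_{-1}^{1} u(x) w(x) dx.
g(x) = -9*x^2/7 + 9*x/5 - 6/35

The best approximation g ∈ W is the orthogonal projection of f onto W. Writing g = a_0 + a_1 x + a_2 x^2, the coefficients solve the normal equations G · a = b where
  G_{ij} = <φ_i, φ_j> and b_i = <f, φ_i>, with φ_0 = 1, φ_1 = x, φ_2 = x^2.
G =
  [2, 0, 2/3]
  [0, 2/3, 0]
  [2/3, 0, 2/5],
b = (-6/5, 6/5, -22/35).
Solving gives a_0 = -6/35, a_1 = 9/5, a_2 = -9/7, so
  g(x) = -9*x^2/7 + 9*x/5 - 6/35.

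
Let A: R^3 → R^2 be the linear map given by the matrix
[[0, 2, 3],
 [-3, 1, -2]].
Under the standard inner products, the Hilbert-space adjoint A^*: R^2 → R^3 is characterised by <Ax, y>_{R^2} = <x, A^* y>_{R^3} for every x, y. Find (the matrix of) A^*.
A^* = A^T =
[[0, -3],
 [2, 1],
 [3, -2]]

For real matrices with standard dot products, the defining identity <Ax, y> = <x, A^* y> gives (Ax)^T y = x^T (A^*) y, i.e. x^T A^T y = x^T (A^*) y. Since this holds for all x, y, we must have A^* = A^T. Therefore
A^* =
[[0, -3],
 [2, 1],
 [3, -2]].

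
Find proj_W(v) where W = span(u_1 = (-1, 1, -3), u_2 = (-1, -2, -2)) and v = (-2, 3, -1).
proj_W(v) = (-10/37, 103/37, -61/37)

Set up U = [u_1 | ... | u_2] ∈ R^(3×2). The projector onto W = col(U) is P = U (U^T U)^(-1) U^T.
Compute U^T U =
  [11, 5]
  [5, 9],
and U^T v = (8, -2).
Solve U^T U · c = U^T v for the coefficients: c = (41/37, -31/37). The projection is proj_W(v) = U c.
Check: (v - proj_W(v)) · u_1 = 0  (should be 0).
Check: (v - proj_W(v)) · u_2 = 0  (should be 0).
Result: proj_W(v) = (-10/37, 103/37, -61/37).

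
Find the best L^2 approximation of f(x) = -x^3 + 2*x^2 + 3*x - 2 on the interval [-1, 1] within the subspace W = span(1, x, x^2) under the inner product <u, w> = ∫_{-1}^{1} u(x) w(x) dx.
g(x) = 2*x^2 + 12*x/5 - 2

The best approximation g ∈ W is the orthogonal projection of f onto W. Writing g = a_0 + a_1 x + a_2 x^2, the coefficients solve the normal equations G · a = b where
  G_{ij} = <φ_i, φ_j> and b_i = <f, φ_i>, with φ_0 = 1, φ_1 = x, φ_2 = x^2.
G =
  [2, 0, 2/3]
  [0, 2/3, 0]
  [2/3, 0, 2/5],
b = (-8/3, 8/5, -8/15).
Solving gives a_0 = -2, a_1 = 12/5, a_2 = 2, so
  g(x) = 2*x^2 + 12*x/5 - 2.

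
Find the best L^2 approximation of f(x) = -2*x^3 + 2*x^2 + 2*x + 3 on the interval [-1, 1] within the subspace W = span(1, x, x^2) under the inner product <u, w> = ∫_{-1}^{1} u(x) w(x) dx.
g(x) = 2*x^2 + 4*x/5 + 3

The best approximation g ∈ W is the orthogonal projection of f onto W. Writing g = a_0 + a_1 x + a_2 x^2, the coefficients solve the normal equations G · a = b where
  G_{ij} = <φ_i, φ_j> and b_i = <f, φ_i>, with φ_0 = 1, φ_1 = x, φ_2 = x^2.
G =
  [2, 0, 2/3]
  [0, 2/3, 0]
  [2/3, 0, 2/5],
b = (22/3, 8/15, 14/5).
Solving gives a_0 = 3, a_1 = 4/5, a_2 = 2, so
  g(x) = 2*x^2 + 4*x/5 + 3.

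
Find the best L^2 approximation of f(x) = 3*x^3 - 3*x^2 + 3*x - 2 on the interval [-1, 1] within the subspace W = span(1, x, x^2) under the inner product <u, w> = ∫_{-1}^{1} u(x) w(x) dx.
g(x) = -3*x^2 + 24*x/5 - 2

The best approximation g ∈ W is the orthogonal projection of f onto W. Writing g = a_0 + a_1 x + a_2 x^2, the coefficients solve the normal equations G · a = b where
  G_{ij} = <φ_i, φ_j> and b_i = <f, φ_i>, with φ_0 = 1, φ_1 = x, φ_2 = x^2.
G =
  [2, 0, 2/3]
  [0, 2/3, 0]
  [2/3, 0, 2/5],
b = (-6, 16/5, -38/15).
Solving gives a_0 = -2, a_1 = 24/5, a_2 = -3, so
  g(x) = -3*x^2 + 24*x/5 - 2.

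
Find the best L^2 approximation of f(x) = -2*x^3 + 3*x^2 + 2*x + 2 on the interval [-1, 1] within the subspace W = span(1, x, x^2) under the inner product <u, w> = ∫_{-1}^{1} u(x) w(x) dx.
g(x) = 3*x^2 + 4*x/5 + 2

The best approximation g ∈ W is the orthogonal projection of f onto W. Writing g = a_0 + a_1 x + a_2 x^2, the coefficients solve the normal equations G · a = b where
  G_{ij} = <φ_i, φ_j> and b_i = <f, φ_i>, with φ_0 = 1, φ_1 = x, φ_2 = x^2.
G =
  [2, 0, 2/3]
  [0, 2/3, 0]
  [2/3, 0, 2/5],
b = (6, 8/15, 38/15).
Solving gives a_0 = 2, a_1 = 4/5, a_2 = 3, so
  g(x) = 3*x^2 + 4*x/5 + 2.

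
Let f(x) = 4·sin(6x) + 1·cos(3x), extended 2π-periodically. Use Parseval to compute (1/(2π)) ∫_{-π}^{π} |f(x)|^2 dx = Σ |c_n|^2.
Σ |c_n|^2 = 17/2

Expand |f|^2 and use orthogonality of {sin(nx), cos(mx)} on [-π, π]:
  ∫_{-π}^{π} sin(nx)^2 dx = π, ∫ cos(mx)^2 dx = π, and cross terms integrate to 0.
So ∫_{-π}^{π} f(x)^2 dx = 4^2 · π + 1^2 · π = (16 + 1)π.
Divide by 2π: (16 + 1)/2 = 17/2.
By Parseval, this equals Σ |c_n|^2.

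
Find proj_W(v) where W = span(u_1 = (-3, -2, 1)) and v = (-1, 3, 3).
proj_W(v) = (0, 0, 0)

Set up U = [u_1 | ... | u_1] ∈ R^(3×1). The projector onto W = col(U) is P = U (U^T U)^(-1) U^T.
Compute U^T U =
  [14],
and U^T v = (0).
Solve U^T U · c = U^T v for the coefficients: c = (0). The projection is proj_W(v) = U c.
Check: (v - proj_W(v)) · u_1 = 0  (should be 0).
Result: proj_W(v) = (0, 0, 0).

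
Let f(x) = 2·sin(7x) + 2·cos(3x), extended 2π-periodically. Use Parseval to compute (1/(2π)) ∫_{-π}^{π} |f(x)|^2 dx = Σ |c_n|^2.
Σ |c_n|^2 = 4

Expand |f|^2 and use orthogonality of {sin(nx), cos(mx)} on [-π, π]:
  ∫_{-π}^{π} sin(nx)^2 dx = π, ∫ cos(mx)^2 dx = π, and cross terms integrate to 0.
So ∫_{-π}^{π} f(x)^2 dx = 2^2 · π + 2^2 · π = (4 + 4)π.
Divide by 2π: (4 + 4)/2 = 4.
By Parseval, this equals Σ |c_n|^2.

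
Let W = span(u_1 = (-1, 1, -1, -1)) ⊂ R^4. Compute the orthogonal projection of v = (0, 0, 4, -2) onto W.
proj_W(v) = (1/2, -1/2, 1/2, 1/2)

Set up U = [u_1 | ... | u_1] ∈ R^(4×1). The projector onto W = col(U) is P = U (U^T U)^(-1) U^T.
Compute U^T U =
  [4],
and U^T v = (-2).
Solve U^T U · c = U^T v for the coefficients: c = (-1/2). The projection is proj_W(v) = U c.
Check: (v - proj_W(v)) · u_1 = 0  (should be 0).
Result: proj_W(v) = (1/2, -1/2, 1/2, 1/2).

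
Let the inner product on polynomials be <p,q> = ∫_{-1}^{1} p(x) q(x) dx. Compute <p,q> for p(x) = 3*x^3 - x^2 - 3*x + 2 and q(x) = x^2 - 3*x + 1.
<p,q> = 20/3

Expand the product: p(x)·q(x) = 3*x^5 - 10*x^4 + 3*x^3 + 10*x^2 - 9*x + 2.
∫_{-1}^{1} of each monomial x^k gives [2/(k+1) if k even, 0 if k odd]. Integrating term-by-term (or equivalently evaluating the antiderivative F(x) = x^6/2 - 2*x^5 + 3*x^4/4 + 10*x^3/3 - 9*x^2/2 + 2*x at the endpoints):
  F(1) − F(−1) = 1/12 − (-79/12) = 20/3.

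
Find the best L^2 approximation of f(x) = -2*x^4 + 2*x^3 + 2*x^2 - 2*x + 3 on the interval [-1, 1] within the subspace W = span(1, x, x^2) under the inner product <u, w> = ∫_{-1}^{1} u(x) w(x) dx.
g(x) = 2*x^2/7 - 4*x/5 + 111/35

The best approximation g ∈ W is the orthogonal projection of f onto W. Writing g = a_0 + a_1 x + a_2 x^2, the coefficients solve the normal equations G · a = b where
  G_{ij} = <φ_i, φ_j> and b_i = <f, φ_i>, with φ_0 = 1, φ_1 = x, φ_2 = x^2.
G =
  [2, 0, 2/3]
  [0, 2/3, 0]
  [2/3, 0, 2/5],
b = (98/15, -8/15, 78/35).
Solving gives a_0 = 111/35, a_1 = -4/5, a_2 = 2/7, so
  g(x) = 2*x^2/7 - 4*x/5 + 111/35.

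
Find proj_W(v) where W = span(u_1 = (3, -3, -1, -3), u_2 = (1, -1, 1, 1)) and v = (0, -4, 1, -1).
proj_W(v) = (19/9, -19/9, 1/3, -5/9)

Set up U = [u_1 | ... | u_2] ∈ R^(4×2). The projector onto W = col(U) is P = U (U^T U)^(-1) U^T.
Compute U^T U =
  [28, 2]
  [2, 4],
and U^T v = (14, 4).
Solve U^T U · c = U^T v for the coefficients: c = (4/9, 7/9). The projection is proj_W(v) = U c.
Check: (v - proj_W(v)) · u_1 = 0  (should be 0).
Check: (v - proj_W(v)) · u_2 = 0  (should be 0).
Result: proj_W(v) = (19/9, -19/9, 1/3, -5/9).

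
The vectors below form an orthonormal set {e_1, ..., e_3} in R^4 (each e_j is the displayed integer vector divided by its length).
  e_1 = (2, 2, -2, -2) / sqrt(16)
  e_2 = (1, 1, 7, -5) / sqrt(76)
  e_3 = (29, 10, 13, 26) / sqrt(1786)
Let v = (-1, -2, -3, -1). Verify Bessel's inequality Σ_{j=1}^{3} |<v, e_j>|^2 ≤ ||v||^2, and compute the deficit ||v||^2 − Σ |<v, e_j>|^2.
Σ |<v, e_j>|^2 = 577/47; ||v||^2 = 15; deficit = 128/47

Write each e_j = u_j / sqrt(<u_j, u_j>) where u_j is the displayed integer vector. Then <v, e_j> = <v, u_j> / sqrt(<u_j, u_j>), so |<v, e_j>|^2 = <v, u_j>^2 / <u_j, u_j>.
Coefficients: <v, e_1> = 2/sqrt(16), <v, e_2> = -19/sqrt(76), <v, e_3> = -114/sqrt(1786).
Square and sum: Σ |<v, e_j>|^2 = 577/47.
Compute ||v||^2 = v·v = 15.
Deficit = 15 − 577/47 = 128/47 ≥ 0, confirming Bessel's inequality. (The deficit equals ||v − Σ <v,e_j> e_j||^2, the squared distance from v to span{e_j}.)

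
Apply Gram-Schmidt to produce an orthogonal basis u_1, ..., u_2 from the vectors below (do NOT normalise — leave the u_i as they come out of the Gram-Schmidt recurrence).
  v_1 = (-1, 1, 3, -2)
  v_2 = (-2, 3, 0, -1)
Orthogonal basis:
  u_1 = (-1, 1, 3, -2)
  u_2 = (-23/15, 38/15, -7/5, -1/15)

Apply the Gram-Schmidt recurrence
  u_1 = v_1
  u_i = v_i − Σ_{j<i} ((v_i · u_j) / (u_j · u_j)) · u_j.

Step by step this gives:
  u_1 = (-1, 1, 3, -2)
  u_2 = (-23/15, 38/15, -7/5, -1/15)

Orthogonality check:
  u_2 · u_1 = 0 (should be 0)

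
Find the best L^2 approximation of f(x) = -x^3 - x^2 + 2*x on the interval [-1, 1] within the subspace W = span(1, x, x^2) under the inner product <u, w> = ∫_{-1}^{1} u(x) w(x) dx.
g(x) = -x^2 + 7*x/5

The best approximation g ∈ W is the orthogonal projection of f onto W. Writing g = a_0 + a_1 x + a_2 x^2, the coefficients solve the normal equations G · a = b where
  G_{ij} = <φ_i, φ_j> and b_i = <f, φ_i>, with φ_0 = 1, φ_1 = x, φ_2 = x^2.
G =
  [2, 0, 2/3]
  [0, 2/3, 0]
  [2/3, 0, 2/5],
b = (-2/3, 14/15, -2/5).
Solving gives a_0 = 0, a_1 = 7/5, a_2 = -1, so
  g(x) = -x^2 + 7*x/5.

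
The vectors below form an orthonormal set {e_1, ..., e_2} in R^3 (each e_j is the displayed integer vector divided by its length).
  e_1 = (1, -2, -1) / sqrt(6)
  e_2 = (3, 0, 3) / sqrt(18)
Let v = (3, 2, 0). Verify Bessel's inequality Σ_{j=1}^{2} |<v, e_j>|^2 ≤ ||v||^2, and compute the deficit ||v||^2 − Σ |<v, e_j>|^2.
Σ |<v, e_j>|^2 = 14/3; ||v||^2 = 13; deficit = 25/3

Write each e_j = u_j / sqrt(<u_j, u_j>) where u_j is the displayed integer vector. Then <v, e_j> = <v, u_j> / sqrt(<u_j, u_j>), so |<v, e_j>|^2 = <v, u_j>^2 / <u_j, u_j>.
Coefficients: <v, e_1> = -1/sqrt(6), <v, e_2> = 9/sqrt(18).
Square and sum: Σ |<v, e_j>|^2 = 14/3.
Compute ||v||^2 = v·v = 13.
Deficit = 13 − 14/3 = 25/3 ≥ 0, confirming Bessel's inequality. (The deficit equals ||v − Σ <v,e_j> e_j||^2, the squared distance from v to span{e_j}.)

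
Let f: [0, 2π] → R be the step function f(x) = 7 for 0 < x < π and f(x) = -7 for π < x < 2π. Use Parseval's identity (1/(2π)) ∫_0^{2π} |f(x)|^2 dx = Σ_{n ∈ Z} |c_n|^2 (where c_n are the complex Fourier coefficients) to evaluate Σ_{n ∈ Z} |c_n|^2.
Σ |c_n|^2 = 49

Parseval equates the L^2 energy of f (normalised by 1/(2π)) with the ℓ^2 sum of its Fourier coefficients: (1/(2π)) ∫_0^{2π} |f|^2 = Σ |c_n|^2.
Compute the left side: (1/(2π)) [∫_0^π 7^2 dx + ∫_π^{2π} (-7)^2 dx] = (1/(2π)) · (49π + 49π) = (49 + 49)/2 = 49.
So Σ_{n ∈ Z} |c_n|^2 = 49.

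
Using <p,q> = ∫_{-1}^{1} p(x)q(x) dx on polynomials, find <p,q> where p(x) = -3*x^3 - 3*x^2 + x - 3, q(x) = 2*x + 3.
<p,q> = -376/15

Expand the product: p(x)·q(x) = -6*x^4 - 15*x^3 - 7*x^2 - 3*x - 9.
∫_{-1}^{1} of each monomial x^k gives [2/(k+1) if k even, 0 if k odd]. Integrating term-by-term (or equivalently evaluating the antiderivative F(x) = -6*x^5/5 - 15*x^4/4 - 7*x^3/3 - 3*x^2/2 - 9*x at the endpoints):
  F(1) − F(−1) = -1067/60 − (437/60) = -376/15.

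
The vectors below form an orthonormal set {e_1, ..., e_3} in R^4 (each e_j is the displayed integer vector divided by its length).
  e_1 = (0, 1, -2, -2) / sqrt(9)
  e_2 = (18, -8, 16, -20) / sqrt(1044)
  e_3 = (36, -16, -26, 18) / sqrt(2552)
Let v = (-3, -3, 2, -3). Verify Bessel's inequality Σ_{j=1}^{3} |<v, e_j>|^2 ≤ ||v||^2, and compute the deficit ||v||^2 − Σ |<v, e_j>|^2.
Σ |<v, e_j>|^2 = 321/22; ||v||^2 = 31; deficit = 361/22

Write each e_j = u_j / sqrt(<u_j, u_j>) where u_j is the displayed integer vector. Then <v, e_j> = <v, u_j> / sqrt(<u_j, u_j>), so |<v, e_j>|^2 = <v, u_j>^2 / <u_j, u_j>.
Coefficients: <v, e_1> = -1/sqrt(9), <v, e_2> = 62/sqrt(1044), <v, e_3> = -166/sqrt(2552).
Square and sum: Σ |<v, e_j>|^2 = 321/22.
Compute ||v||^2 = v·v = 31.
Deficit = 31 − 321/22 = 361/22 ≥ 0, confirming Bessel's inequality. (The deficit equals ||v − Σ <v,e_j> e_j||^2, the squared distance from v to span{e_j}.)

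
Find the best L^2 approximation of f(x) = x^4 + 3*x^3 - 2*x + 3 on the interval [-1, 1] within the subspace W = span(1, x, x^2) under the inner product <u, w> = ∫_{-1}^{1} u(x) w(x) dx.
g(x) = 6*x^2/7 - x/5 + 102/35

The best approximation g ∈ W is the orthogonal projection of f onto W. Writing g = a_0 + a_1 x + a_2 x^2, the coefficients solve the normal equations G · a = b where
  G_{ij} = <φ_i, φ_j> and b_i = <f, φ_i>, with φ_0 = 1, φ_1 = x, φ_2 = x^2.
G =
  [2, 0, 2/3]
  [0, 2/3, 0]
  [2/3, 0, 2/5],
b = (32/5, -2/15, 16/7).
Solving gives a_0 = 102/35, a_1 = -1/5, a_2 = 6/7, so
  g(x) = 6*x^2/7 - x/5 + 102/35.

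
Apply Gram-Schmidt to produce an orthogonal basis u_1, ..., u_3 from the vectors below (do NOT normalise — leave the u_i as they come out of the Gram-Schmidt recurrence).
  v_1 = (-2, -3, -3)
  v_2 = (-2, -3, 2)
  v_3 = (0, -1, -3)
Orthogonal basis:
  u_1 = (-2, -3, -3)
  u_2 = (-15/11, -45/22, 65/22)
  u_3 = (6/13, -4/13, 0)

Apply the Gram-Schmidt recurrence
  u_1 = v_1
  u_i = v_i − Σ_{j<i} ((v_i · u_j) / (u_j · u_j)) · u_j.

Step by step this gives:
  u_1 = (-2, -3, -3)
  u_2 = (-15/11, -45/22, 65/22)
  u_3 = (6/13, -4/13, 0)

Orthogonality check:
  u_2 · u_1 = 0 (should be 0)
  u_3 · u_1 = 0 (should be 0)
  u_3 · u_2 = 0 (should be 0)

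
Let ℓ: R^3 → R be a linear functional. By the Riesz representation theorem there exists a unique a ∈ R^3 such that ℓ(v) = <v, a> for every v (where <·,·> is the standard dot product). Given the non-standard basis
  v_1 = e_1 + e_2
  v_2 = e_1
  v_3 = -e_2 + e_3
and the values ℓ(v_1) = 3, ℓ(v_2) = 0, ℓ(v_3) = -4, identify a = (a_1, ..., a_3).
a = (0, 3, -1)

Write a = (a_1, ..., a_3) in the standard basis. For each basis vector v_i, ℓ(v_i) = <v_i, a> is a linear equation in the a_j's. Collect the n equations into a matrix system V a = ℓ, where row i of V is v_i (expressed in the standard basis). Since V is invertible (lower-triangular with 1s on the diagonal, up to permutation), solve by back-substitution:
  V =
[[1, 1, 0],
 [1, 0, 0],
 [0, -1, 1]]
  V a = (3, 0, -4)
Solving gives a = (0, 3, -1).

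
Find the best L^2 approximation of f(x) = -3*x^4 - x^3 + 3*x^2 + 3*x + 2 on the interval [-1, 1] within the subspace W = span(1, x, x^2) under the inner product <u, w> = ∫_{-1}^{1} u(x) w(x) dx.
g(x) = 3*x^2/7 + 12*x/5 + 79/35

The best approximation g ∈ W is the orthogonal projection of f onto W. Writing g = a_0 + a_1 x + a_2 x^2, the coefficients solve the normal equations G · a = b where
  G_{ij} = <φ_i, φ_j> and b_i = <f, φ_i>, with φ_0 = 1, φ_1 = x, φ_2 = x^2.
G =
  [2, 0, 2/3]
  [0, 2/3, 0]
  [2/3, 0, 2/5],
b = (24/5, 8/5, 176/105).
Solving gives a_0 = 79/35, a_1 = 12/5, a_2 = 3/7, so
  g(x) = 3*x^2/7 + 12*x/5 + 79/35.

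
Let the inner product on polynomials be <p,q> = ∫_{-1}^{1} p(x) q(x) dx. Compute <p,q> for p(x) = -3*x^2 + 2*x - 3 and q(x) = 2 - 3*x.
<p,q> = -20

Expand the product: p(x)·q(x) = 9*x^3 - 12*x^2 + 13*x - 6.
∫_{-1}^{1} of each monomial x^k gives [2/(k+1) if k even, 0 if k odd]. Integrating term-by-term (or equivalently evaluating the antiderivative F(x) = 9*x^4/4 - 4*x^3 + 13*x^2/2 - 6*x at the endpoints):
  F(1) − F(−1) = -5/4 − (75/4) = -20.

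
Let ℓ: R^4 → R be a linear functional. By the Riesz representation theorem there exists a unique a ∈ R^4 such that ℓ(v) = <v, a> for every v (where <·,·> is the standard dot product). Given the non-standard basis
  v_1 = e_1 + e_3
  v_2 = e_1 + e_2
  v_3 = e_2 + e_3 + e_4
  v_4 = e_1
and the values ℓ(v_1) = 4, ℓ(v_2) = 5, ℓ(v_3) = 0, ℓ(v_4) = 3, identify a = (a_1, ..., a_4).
a = (3, 2, 1, -3)

Write a = (a_1, ..., a_4) in the standard basis. For each basis vector v_i, ℓ(v_i) = <v_i, a> is a linear equation in the a_j's. Collect the n equations into a matrix system V a = ℓ, where row i of V is v_i (expressed in the standard basis). Since V is invertible (lower-triangular with 1s on the diagonal, up to permutation), solve by back-substitution:
  V =
[[1, 0, 1, 0],
 [1, 1, 0, 0],
 [0, 1, 1, 1],
 [1, 0, 0, 0]]
  V a = (4, 5, 0, 3)
Solving gives a = (3, 2, 1, -3).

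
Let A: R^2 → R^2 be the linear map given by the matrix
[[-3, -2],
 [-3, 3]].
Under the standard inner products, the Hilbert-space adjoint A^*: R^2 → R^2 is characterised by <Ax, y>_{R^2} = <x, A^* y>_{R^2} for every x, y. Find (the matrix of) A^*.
A^* = A^T =
[[-3, -3],
 [-2, 3]]

For real matrices with standard dot products, the defining identity <Ax, y> = <x, A^* y> gives (Ax)^T y = x^T (A^*) y, i.e. x^T A^T y = x^T (A^*) y. Since this holds for all x, y, we must have A^* = A^T. Therefore
A^* =
[[-3, -3],
 [-2, 3]].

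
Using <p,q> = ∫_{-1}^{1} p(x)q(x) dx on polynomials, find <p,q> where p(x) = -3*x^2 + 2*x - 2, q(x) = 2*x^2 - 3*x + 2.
<p,q> = -316/15

Expand the product: p(x)·q(x) = -6*x^4 + 13*x^3 - 16*x^2 + 10*x - 4.
∫_{-1}^{1} of each monomial x^k gives [2/(k+1) if k even, 0 if k odd]. Integrating term-by-term (or equivalently evaluating the antiderivative F(x) = -6*x^5/5 + 13*x^4/4 - 16*x^3/3 + 5*x^2 - 4*x at the endpoints):
  F(1) − F(−1) = -137/60 − (1127/60) = -316/15.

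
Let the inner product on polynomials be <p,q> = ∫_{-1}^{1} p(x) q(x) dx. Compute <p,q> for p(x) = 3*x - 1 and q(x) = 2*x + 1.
<p,q> = 2

Expand the product: p(x)·q(x) = 6*x^2 + x - 1.
∫_{-1}^{1} of each monomial x^k gives [2/(k+1) if k even, 0 if k odd]. Integrating term-by-term (or equivalently evaluating the antiderivative F(x) = 2*x^3 + x^2/2 - x at the endpoints):
  F(1) − F(−1) = 3/2 − (-1/2) = 2.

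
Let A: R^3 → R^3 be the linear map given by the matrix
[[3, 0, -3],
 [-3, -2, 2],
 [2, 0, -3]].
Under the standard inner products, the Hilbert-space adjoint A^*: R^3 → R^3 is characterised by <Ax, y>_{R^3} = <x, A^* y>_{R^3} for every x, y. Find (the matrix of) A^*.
A^* = A^T =
[[3, -3, 2],
 [0, -2, 0],
 [-3, 2, -3]]

For real matrices with standard dot products, the defining identity <Ax, y> = <x, A^* y> gives (Ax)^T y = x^T (A^*) y, i.e. x^T A^T y = x^T (A^*) y. Since this holds for all x, y, we must have A^* = A^T. Therefore
A^* =
[[3, -3, 2],
 [0, -2, 0],
 [-3, 2, -3]].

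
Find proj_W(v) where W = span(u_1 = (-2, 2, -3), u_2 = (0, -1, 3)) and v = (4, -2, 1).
proj_W(v) = (190/49, -110/49, 45/49)

Set up U = [u_1 | ... | u_2] ∈ R^(3×2). The projector onto W = col(U) is P = U (U^T U)^(-1) U^T.
Compute U^T U =
  [17, -11]
  [-11, 10],
and U^T v = (-15, 5).
Solve U^T U · c = U^T v for the coefficients: c = (-95/49, -80/49). The projection is proj_W(v) = U c.
Check: (v - proj_W(v)) · u_1 = 0  (should be 0).
Check: (v - proj_W(v)) · u_2 = 0  (should be 0).
Result: proj_W(v) = (190/49, -110/49, 45/49).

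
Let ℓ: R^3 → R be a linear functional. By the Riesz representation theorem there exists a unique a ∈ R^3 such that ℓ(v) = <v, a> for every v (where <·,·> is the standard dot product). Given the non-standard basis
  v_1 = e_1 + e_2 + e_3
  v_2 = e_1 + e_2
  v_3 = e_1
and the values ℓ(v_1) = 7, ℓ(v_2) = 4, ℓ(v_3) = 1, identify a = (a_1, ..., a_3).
a = (1, 3, 3)

Write a = (a_1, ..., a_3) in the standard basis. For each basis vector v_i, ℓ(v_i) = <v_i, a> is a linear equation in the a_j's. Collect the n equations into a matrix system V a = ℓ, where row i of V is v_i (expressed in the standard basis). Since V is invertible (lower-triangular with 1s on the diagonal, up to permutation), solve by back-substitution:
  V =
[[1, 1, 1],
 [1, 1, 0],
 [1, 0, 0]]
  V a = (7, 4, 1)
Solving gives a = (1, 3, 3).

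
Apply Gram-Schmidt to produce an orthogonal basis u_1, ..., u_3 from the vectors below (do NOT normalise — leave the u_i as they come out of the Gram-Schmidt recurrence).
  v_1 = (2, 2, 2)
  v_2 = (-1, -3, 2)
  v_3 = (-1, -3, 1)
Orthogonal basis:
  u_1 = (2, 2, 2)
  u_2 = (-1/3, -7/3, 8/3)
  u_3 = (5/19, -3/19, -2/19)

Apply the Gram-Schmidt recurrence
  u_1 = v_1
  u_i = v_i − Σ_{j<i} ((v_i · u_j) / (u_j · u_j)) · u_j.

Step by step this gives:
  u_1 = (2, 2, 2)
  u_2 = (-1/3, -7/3, 8/3)
  u_3 = (5/19, -3/19, -2/19)

Orthogonality check:
  u_2 · u_1 = 0 (should be 0)
  u_3 · u_1 = 0 (should be 0)
  u_3 · u_2 = 0 (should be 0)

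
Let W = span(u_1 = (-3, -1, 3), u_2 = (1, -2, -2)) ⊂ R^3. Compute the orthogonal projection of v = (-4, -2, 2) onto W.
proj_W(v) = (-196/61, -140/61, 164/61)

Set up U = [u_1 | ... | u_2] ∈ R^(3×2). The projector onto W = col(U) is P = U (U^T U)^(-1) U^T.
Compute U^T U =
  [19, -7]
  [-7, 9],
and U^T v = (20, -4).
Solve U^T U · c = U^T v for the coefficients: c = (76/61, 32/61). The projection is proj_W(v) = U c.
Check: (v - proj_W(v)) · u_1 = 0  (should be 0).
Check: (v - proj_W(v)) · u_2 = 0  (should be 0).
Result: proj_W(v) = (-196/61, -140/61, 164/61).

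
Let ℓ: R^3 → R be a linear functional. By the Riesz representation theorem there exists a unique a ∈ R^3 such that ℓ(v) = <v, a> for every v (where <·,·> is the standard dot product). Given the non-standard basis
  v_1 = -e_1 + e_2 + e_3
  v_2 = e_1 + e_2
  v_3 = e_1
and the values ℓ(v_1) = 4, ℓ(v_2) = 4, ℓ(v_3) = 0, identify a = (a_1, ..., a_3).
a = (0, 4, 0)

Write a = (a_1, ..., a_3) in the standard basis. For each basis vector v_i, ℓ(v_i) = <v_i, a> is a linear equation in the a_j's. Collect the n equations into a matrix system V a = ℓ, where row i of V is v_i (expressed in the standard basis). Since V is invertible (lower-triangular with 1s on the diagonal, up to permutation), solve by back-substitution:
  V =
[[-1, 1, 1],
 [1, 1, 0],
 [1, 0, 0]]
  V a = (4, 4, 0)
Solving gives a = (0, 4, 0).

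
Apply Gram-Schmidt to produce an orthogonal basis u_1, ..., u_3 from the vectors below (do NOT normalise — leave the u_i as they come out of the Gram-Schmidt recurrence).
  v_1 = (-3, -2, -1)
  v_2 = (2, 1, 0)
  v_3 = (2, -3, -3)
Orthogonal basis:
  u_1 = (-3, -2, -1)
  u_2 = (2/7, -1/7, -4/7)
  u_3 = (5/6, -5/3, 5/6)

Apply the Gram-Schmidt recurrence
  u_1 = v_1
  u_i = v_i − Σ_{j<i} ((v_i · u_j) / (u_j · u_j)) · u_j.

Step by step this gives:
  u_1 = (-3, -2, -1)
  u_2 = (2/7, -1/7, -4/7)
  u_3 = (5/6, -5/3, 5/6)

Orthogonality check:
  u_2 · u_1 = 0 (should be 0)
  u_3 · u_1 = 0 (should be 0)
  u_3 · u_2 = 0 (should be 0)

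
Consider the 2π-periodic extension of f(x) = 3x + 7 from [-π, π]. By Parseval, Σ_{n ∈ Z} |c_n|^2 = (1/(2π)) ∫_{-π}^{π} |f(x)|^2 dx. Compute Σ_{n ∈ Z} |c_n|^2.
Σ |c_n|^2 = 3π^2 + 49

Expand and integrate term by term over [-π, π]:
  ∫ (3x)^2 dx = 9·(2π^3/3); ∫ 2·3·(7)·x dx = 0 (odd integrand); ∫ 7^2 dx = 49·2π.
So (1/(2π)) ∫_{-π}^{π} (3x + 7)^2 dx = 9π^2/3 + 49 = 3π^2 + 49.
Parseval ⇒ Σ |c_n|^2 = 3π^2 + 49.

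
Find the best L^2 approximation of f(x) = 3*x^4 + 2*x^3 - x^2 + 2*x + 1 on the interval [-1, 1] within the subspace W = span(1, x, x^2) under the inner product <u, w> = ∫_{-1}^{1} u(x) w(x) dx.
g(x) = 11*x^2/7 + 16*x/5 + 26/35

The best approximation g ∈ W is the orthogonal projection of f onto W. Writing g = a_0 + a_1 x + a_2 x^2, the coefficients solve the normal equations G · a = b where
  G_{ij} = <φ_i, φ_j> and b_i = <f, φ_i>, with φ_0 = 1, φ_1 = x, φ_2 = x^2.
G =
  [2, 0, 2/3]
  [0, 2/3, 0]
  [2/3, 0, 2/5],
b = (38/15, 32/15, 118/105).
Solving gives a_0 = 26/35, a_1 = 16/5, a_2 = 11/7, so
  g(x) = 11*x^2/7 + 16*x/5 + 26/35.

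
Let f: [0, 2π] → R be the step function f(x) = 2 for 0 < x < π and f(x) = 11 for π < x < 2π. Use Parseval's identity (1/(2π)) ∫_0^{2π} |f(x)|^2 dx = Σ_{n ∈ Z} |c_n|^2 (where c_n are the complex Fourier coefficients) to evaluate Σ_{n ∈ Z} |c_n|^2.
Σ |c_n|^2 = 125/2

Parseval equates the L^2 energy of f (normalised by 1/(2π)) with the ℓ^2 sum of its Fourier coefficients: (1/(2π)) ∫_0^{2π} |f|^2 = Σ |c_n|^2.
Compute the left side: (1/(2π)) [∫_0^π 2^2 dx + ∫_π^{2π} 11^2 dx] = (1/(2π)) · (4π + 121π) = (4 + 121)/2 = 125/2.
So Σ_{n ∈ Z} |c_n|^2 = 125/2.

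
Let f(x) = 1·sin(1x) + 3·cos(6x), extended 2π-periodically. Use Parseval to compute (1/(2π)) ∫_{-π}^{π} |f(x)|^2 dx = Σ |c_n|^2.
Σ |c_n|^2 = 5

Expand |f|^2 and use orthogonality of {sin(nx), cos(mx)} on [-π, π]:
  ∫_{-π}^{π} sin(nx)^2 dx = π, ∫ cos(mx)^2 dx = π, and cross terms integrate to 0.
So ∫_{-π}^{π} f(x)^2 dx = 1^2 · π + 3^2 · π = (1 + 9)π.
Divide by 2π: (1 + 9)/2 = 5.
By Parseval, this equals Σ |c_n|^2.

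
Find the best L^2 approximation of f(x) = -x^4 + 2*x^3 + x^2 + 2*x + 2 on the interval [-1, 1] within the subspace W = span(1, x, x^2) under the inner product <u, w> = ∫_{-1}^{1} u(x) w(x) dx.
g(x) = x^2/7 + 16*x/5 + 73/35

The best approximation g ∈ W is the orthogonal projection of f onto W. Writing g = a_0 + a_1 x + a_2 x^2, the coefficients solve the normal equations G · a = b where
  G_{ij} = <φ_i, φ_j> and b_i = <f, φ_i>, with φ_0 = 1, φ_1 = x, φ_2 = x^2.
G =
  [2, 0, 2/3]
  [0, 2/3, 0]
  [2/3, 0, 2/5],
b = (64/15, 32/15, 152/105).
Solving gives a_0 = 73/35, a_1 = 16/5, a_2 = 1/7, so
  g(x) = x^2/7 + 16*x/5 + 73/35.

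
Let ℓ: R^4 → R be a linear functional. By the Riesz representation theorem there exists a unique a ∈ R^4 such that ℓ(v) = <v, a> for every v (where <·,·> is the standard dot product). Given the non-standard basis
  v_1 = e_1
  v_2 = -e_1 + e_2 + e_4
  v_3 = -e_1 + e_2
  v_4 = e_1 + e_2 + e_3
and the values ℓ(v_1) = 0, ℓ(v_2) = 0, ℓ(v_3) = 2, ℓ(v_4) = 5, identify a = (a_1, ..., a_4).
a = (0, 2, 3, -2)

Write a = (a_1, ..., a_4) in the standard basis. For each basis vector v_i, ℓ(v_i) = <v_i, a> is a linear equation in the a_j's. Collect the n equations into a matrix system V a = ℓ, where row i of V is v_i (expressed in the standard basis). Since V is invertible (lower-triangular with 1s on the diagonal, up to permutation), solve by back-substitution:
  V =
[[1, 0, 0, 0],
 [-1, 1, 0, 1],
 [-1, 1, 0, 0],
 [1, 1, 1, 0]]
  V a = (0, 0, 2, 5)
Solving gives a = (0, 2, 3, -2).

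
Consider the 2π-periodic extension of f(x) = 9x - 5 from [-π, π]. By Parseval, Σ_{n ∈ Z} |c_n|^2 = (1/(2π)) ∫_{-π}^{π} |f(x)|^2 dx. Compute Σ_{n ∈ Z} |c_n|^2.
Σ |c_n|^2 = 27π^2 + 25

Expand and integrate term by term over [-π, π]:
  ∫ (9x)^2 dx = 81·(2π^3/3); ∫ 2·9·(-5)·x dx = 0 (odd integrand); ∫ (-5)^2 dx = 25·2π.
So (1/(2π)) ∫_{-π}^{π} (9x - 5)^2 dx = 81π^2/3 + 25 = 27π^2 + 25.
Parseval ⇒ Σ |c_n|^2 = 27π^2 + 25.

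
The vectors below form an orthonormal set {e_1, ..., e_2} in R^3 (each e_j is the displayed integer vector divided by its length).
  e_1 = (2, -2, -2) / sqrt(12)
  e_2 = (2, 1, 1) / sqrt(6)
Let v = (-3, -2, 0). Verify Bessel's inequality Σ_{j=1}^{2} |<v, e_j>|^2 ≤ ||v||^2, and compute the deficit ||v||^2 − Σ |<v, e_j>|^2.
Σ |<v, e_j>|^2 = 11; ||v||^2 = 13; deficit = 2

Write each e_j = u_j / sqrt(<u_j, u_j>) where u_j is the displayed integer vector. Then <v, e_j> = <v, u_j> / sqrt(<u_j, u_j>), so |<v, e_j>|^2 = <v, u_j>^2 / <u_j, u_j>.
Coefficients: <v, e_1> = -2/sqrt(12), <v, e_2> = -8/sqrt(6).
Square and sum: Σ |<v, e_j>|^2 = 11.
Compute ||v||^2 = v·v = 13.
Deficit = 13 − 11 = 2 ≥ 0, confirming Bessel's inequality. (The deficit equals ||v − Σ <v,e_j> e_j||^2, the squared distance from v to span{e_j}.)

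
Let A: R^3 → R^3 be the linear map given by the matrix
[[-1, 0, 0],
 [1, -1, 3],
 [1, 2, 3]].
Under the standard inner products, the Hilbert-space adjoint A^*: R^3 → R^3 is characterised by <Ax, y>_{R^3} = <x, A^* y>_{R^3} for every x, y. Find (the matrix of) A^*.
A^* = A^T =
[[-1, 1, 1],
 [0, -1, 2],
 [0, 3, 3]]

For real matrices with standard dot products, the defining identity <Ax, y> = <x, A^* y> gives (Ax)^T y = x^T (A^*) y, i.e. x^T A^T y = x^T (A^*) y. Since this holds for all x, y, we must have A^* = A^T. Therefore
A^* =
[[-1, 1, 1],
 [0, -1, 2],
 [0, 3, 3]].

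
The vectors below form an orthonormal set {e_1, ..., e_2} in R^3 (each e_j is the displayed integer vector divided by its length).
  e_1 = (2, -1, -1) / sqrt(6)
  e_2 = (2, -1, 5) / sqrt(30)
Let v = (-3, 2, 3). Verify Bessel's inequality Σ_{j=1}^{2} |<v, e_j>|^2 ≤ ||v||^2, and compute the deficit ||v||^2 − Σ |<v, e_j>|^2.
Σ |<v, e_j>|^2 = 109/5; ||v||^2 = 22; deficit = 1/5

Write each e_j = u_j / sqrt(<u_j, u_j>) where u_j is the displayed integer vector. Then <v, e_j> = <v, u_j> / sqrt(<u_j, u_j>), so |<v, e_j>|^2 = <v, u_j>^2 / <u_j, u_j>.
Coefficients: <v, e_1> = -11/sqrt(6), <v, e_2> = 7/sqrt(30).
Square and sum: Σ |<v, e_j>|^2 = 109/5.
Compute ||v||^2 = v·v = 22.
Deficit = 22 − 109/5 = 1/5 ≥ 0, confirming Bessel's inequality. (The deficit equals ||v − Σ <v,e_j> e_j||^2, the squared distance from v to span{e_j}.)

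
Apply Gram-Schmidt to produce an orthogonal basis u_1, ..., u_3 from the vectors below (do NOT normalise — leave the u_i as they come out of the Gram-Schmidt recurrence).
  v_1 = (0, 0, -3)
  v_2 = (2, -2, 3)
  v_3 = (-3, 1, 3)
Orthogonal basis:
  u_1 = (0, 0, -3)
  u_2 = (2, -2, 0)
  u_3 = (-1, -1, 0)

Apply the Gram-Schmidt recurrence
  u_1 = v_1
  u_i = v_i − Σ_{j<i} ((v_i · u_j) / (u_j · u_j)) · u_j.

Step by step this gives:
  u_1 = (0, 0, -3)
  u_2 = (2, -2, 0)
  u_3 = (-1, -1, 0)

Orthogonality check:
  u_2 · u_1 = 0 (should be 0)
  u_3 · u_1 = 0 (should be 0)
  u_3 · u_2 = 0 (should be 0)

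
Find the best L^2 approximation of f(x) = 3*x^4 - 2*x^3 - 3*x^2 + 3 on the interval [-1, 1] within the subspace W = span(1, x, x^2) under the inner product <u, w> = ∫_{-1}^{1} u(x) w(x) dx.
g(x) = -3*x^2/7 - 6*x/5 + 96/35

The best approximation g ∈ W is the orthogonal projection of f onto W. Writing g = a_0 + a_1 x + a_2 x^2, the coefficients solve the normal equations G · a = b where
  G_{ij} = <φ_i, φ_j> and b_i = <f, φ_i>, with φ_0 = 1, φ_1 = x, φ_2 = x^2.
G =
  [2, 0, 2/3]
  [0, 2/3, 0]
  [2/3, 0, 2/5],
b = (26/5, -4/5, 58/35).
Solving gives a_0 = 96/35, a_1 = -6/5, a_2 = -3/7, so
  g(x) = -3*x^2/7 - 6*x/5 + 96/35.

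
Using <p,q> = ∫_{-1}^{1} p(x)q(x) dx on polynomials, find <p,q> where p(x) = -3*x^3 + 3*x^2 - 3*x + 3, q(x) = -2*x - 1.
<p,q> = -8/5

Expand the product: p(x)·q(x) = 6*x^4 - 3*x^3 + 3*x^2 - 3*x - 3.
∫_{-1}^{1} of each monomial x^k gives [2/(k+1) if k even, 0 if k odd]. Integrating term-by-term (or equivalently evaluating the antiderivative F(x) = 6*x^5/5 - 3*x^4/4 + x^3 - 3*x^2/2 - 3*x at the endpoints):
  F(1) − F(−1) = -61/20 − (-29/20) = -8/5.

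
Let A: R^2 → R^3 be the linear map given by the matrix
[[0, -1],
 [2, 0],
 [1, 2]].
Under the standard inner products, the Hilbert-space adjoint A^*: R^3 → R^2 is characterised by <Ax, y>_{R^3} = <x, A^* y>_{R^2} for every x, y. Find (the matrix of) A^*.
A^* = A^T =
[[0, 2, 1],
 [-1, 0, 2]]

For real matrices with standard dot products, the defining identity <Ax, y> = <x, A^* y> gives (Ax)^T y = x^T (A^*) y, i.e. x^T A^T y = x^T (A^*) y. Since this holds for all x, y, we must have A^* = A^T. Therefore
A^* =
[[0, 2, 1],
 [-1, 0, 2]].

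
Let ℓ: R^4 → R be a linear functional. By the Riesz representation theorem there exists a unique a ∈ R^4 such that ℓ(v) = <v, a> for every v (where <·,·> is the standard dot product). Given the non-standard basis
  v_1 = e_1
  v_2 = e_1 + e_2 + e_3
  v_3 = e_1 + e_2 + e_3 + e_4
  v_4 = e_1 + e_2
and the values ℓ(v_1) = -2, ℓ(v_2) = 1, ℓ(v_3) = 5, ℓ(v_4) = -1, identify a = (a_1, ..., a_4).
a = (-2, 1, 2, 4)

Write a = (a_1, ..., a_4) in the standard basis. For each basis vector v_i, ℓ(v_i) = <v_i, a> is a linear equation in the a_j's. Collect the n equations into a matrix system V a = ℓ, where row i of V is v_i (expressed in the standard basis). Since V is invertible (lower-triangular with 1s on the diagonal, up to permutation), solve by back-substitution:
  V =
[[1, 0, 0, 0],
 [1, 1, 1, 0],
 [1, 1, 1, 1],
 [1, 1, 0, 0]]
  V a = (-2, 1, 5, -1)
Solving gives a = (-2, 1, 2, 4).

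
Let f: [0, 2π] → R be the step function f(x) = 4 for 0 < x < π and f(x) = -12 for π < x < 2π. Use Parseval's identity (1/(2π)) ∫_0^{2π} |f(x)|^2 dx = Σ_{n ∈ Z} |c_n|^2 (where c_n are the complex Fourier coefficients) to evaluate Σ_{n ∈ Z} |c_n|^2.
Σ |c_n|^2 = 80

Parseval equates the L^2 energy of f (normalised by 1/(2π)) with the ℓ^2 sum of its Fourier coefficients: (1/(2π)) ∫_0^{2π} |f|^2 = Σ |c_n|^2.
Compute the left side: (1/(2π)) [∫_0^π 4^2 dx + ∫_π^{2π} (-12)^2 dx] = (1/(2π)) · (16π + 144π) = (16 + 144)/2 = 80.
So Σ_{n ∈ Z} |c_n|^2 = 80.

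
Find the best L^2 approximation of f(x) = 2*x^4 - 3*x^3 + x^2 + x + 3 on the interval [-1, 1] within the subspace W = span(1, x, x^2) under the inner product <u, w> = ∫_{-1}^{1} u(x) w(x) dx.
g(x) = 19*x^2/7 - 4*x/5 + 99/35

The best approximation g ∈ W is the orthogonal projection of f onto W. Writing g = a_0 + a_1 x + a_2 x^2, the coefficients solve the normal equations G · a = b where
  G_{ij} = <φ_i, φ_j> and b_i = <f, φ_i>, with φ_0 = 1, φ_1 = x, φ_2 = x^2.
G =
  [2, 0, 2/3]
  [0, 2/3, 0]
  [2/3, 0, 2/5],
b = (112/15, -8/15, 104/35).
Solving gives a_0 = 99/35, a_1 = -4/5, a_2 = 19/7, so
  g(x) = 19*x^2/7 - 4*x/5 + 99/35.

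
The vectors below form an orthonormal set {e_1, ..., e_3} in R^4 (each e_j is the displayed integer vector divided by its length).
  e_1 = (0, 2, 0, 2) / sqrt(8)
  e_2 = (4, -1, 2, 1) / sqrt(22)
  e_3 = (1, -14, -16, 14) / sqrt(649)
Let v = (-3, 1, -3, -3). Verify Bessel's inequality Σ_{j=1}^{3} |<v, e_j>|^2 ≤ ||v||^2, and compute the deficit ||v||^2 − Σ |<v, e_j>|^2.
Σ |<v, e_j>|^2 = 1427/59; ||v||^2 = 28; deficit = 225/59

Write each e_j = u_j / sqrt(<u_j, u_j>) where u_j is the displayed integer vector. Then <v, e_j> = <v, u_j> / sqrt(<u_j, u_j>), so |<v, e_j>|^2 = <v, u_j>^2 / <u_j, u_j>.
Coefficients: <v, e_1> = -4/sqrt(8), <v, e_2> = -22/sqrt(22), <v, e_3> = -11/sqrt(649).
Square and sum: Σ |<v, e_j>|^2 = 1427/59.
Compute ||v||^2 = v·v = 28.
Deficit = 28 − 1427/59 = 225/59 ≥ 0, confirming Bessel's inequality. (The deficit equals ||v − Σ <v,e_j> e_j||^2, the squared distance from v to span{e_j}.)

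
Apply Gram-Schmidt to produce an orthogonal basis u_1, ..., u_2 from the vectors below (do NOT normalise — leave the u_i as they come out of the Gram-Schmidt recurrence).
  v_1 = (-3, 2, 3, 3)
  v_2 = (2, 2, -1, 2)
Orthogonal basis:
  u_1 = (-3, 2, 3, 3)
  u_2 = (65/31, 60/31, -34/31, 59/31)

Apply the Gram-Schmidt recurrence
  u_1 = v_1
  u_i = v_i − Σ_{j<i} ((v_i · u_j) / (u_j · u_j)) · u_j.

Step by step this gives:
  u_1 = (-3, 2, 3, 3)
  u_2 = (65/31, 60/31, -34/31, 59/31)

Orthogonality check:
  u_2 · u_1 = 0 (should be 0)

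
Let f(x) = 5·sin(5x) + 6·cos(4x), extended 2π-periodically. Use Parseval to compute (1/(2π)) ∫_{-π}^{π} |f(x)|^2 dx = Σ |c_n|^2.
Σ |c_n|^2 = 61/2

Expand |f|^2 and use orthogonality of {sin(nx), cos(mx)} on [-π, π]:
  ∫_{-π}^{π} sin(nx)^2 dx = π, ∫ cos(mx)^2 dx = π, and cross terms integrate to 0.
So ∫_{-π}^{π} f(x)^2 dx = 5^2 · π + 6^2 · π = (25 + 36)π.
Divide by 2π: (25 + 36)/2 = 61/2.
By Parseval, this equals Σ |c_n|^2.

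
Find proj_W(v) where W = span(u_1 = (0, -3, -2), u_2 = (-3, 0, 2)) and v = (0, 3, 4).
proj_W(v) = (-12/17, 63/17, 50/17)

Set up U = [u_1 | ... | u_2] ∈ R^(3×2). The projector onto W = col(U) is P = U (U^T U)^(-1) U^T.
Compute U^T U =
  [13, -4]
  [-4, 13],
and U^T v = (-17, 8).
Solve U^T U · c = U^T v for the coefficients: c = (-21/17, 4/17). The projection is proj_W(v) = U c.
Check: (v - proj_W(v)) · u_1 = 0  (should be 0).
Check: (v - proj_W(v)) · u_2 = 0  (should be 0).
Result: proj_W(v) = (-12/17, 63/17, 50/17).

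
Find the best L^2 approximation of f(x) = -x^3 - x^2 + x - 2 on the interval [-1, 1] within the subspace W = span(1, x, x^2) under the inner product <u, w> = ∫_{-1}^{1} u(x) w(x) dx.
g(x) = -x^2 + 2*x/5 - 2

The best approximation g ∈ W is the orthogonal projection of f onto W. Writing g = a_0 + a_1 x + a_2 x^2, the coefficients solve the normal equations G · a = b where
  G_{ij} = <φ_i, φ_j> and b_i = <f, φ_i>, with φ_0 = 1, φ_1 = x, φ_2 = x^2.
G =
  [2, 0, 2/3]
  [0, 2/3, 0]
  [2/3, 0, 2/5],
b = (-14/3, 4/15, -26/15).
Solving gives a_0 = -2, a_1 = 2/5, a_2 = -1, so
  g(x) = -x^2 + 2*x/5 - 2.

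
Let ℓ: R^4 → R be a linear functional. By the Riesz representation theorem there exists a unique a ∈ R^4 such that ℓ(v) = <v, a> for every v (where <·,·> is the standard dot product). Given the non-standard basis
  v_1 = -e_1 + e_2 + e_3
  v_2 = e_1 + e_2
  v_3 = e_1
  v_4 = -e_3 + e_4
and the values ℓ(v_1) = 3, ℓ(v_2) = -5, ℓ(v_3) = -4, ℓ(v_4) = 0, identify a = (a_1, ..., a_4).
a = (-4, -1, 0, 0)

Write a = (a_1, ..., a_4) in the standard basis. For each basis vector v_i, ℓ(v_i) = <v_i, a> is a linear equation in the a_j's. Collect the n equations into a matrix system V a = ℓ, where row i of V is v_i (expressed in the standard basis). Since V is invertible (lower-triangular with 1s on the diagonal, up to permutation), solve by back-substitution:
  V =
[[-1, 1, 1, 0],
 [1, 1, 0, 0],
 [1, 0, 0, 0],
 [0, 0, -1, 1]]
  V a = (3, -5, -4, 0)
Solving gives a = (-4, -1, 0, 0).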